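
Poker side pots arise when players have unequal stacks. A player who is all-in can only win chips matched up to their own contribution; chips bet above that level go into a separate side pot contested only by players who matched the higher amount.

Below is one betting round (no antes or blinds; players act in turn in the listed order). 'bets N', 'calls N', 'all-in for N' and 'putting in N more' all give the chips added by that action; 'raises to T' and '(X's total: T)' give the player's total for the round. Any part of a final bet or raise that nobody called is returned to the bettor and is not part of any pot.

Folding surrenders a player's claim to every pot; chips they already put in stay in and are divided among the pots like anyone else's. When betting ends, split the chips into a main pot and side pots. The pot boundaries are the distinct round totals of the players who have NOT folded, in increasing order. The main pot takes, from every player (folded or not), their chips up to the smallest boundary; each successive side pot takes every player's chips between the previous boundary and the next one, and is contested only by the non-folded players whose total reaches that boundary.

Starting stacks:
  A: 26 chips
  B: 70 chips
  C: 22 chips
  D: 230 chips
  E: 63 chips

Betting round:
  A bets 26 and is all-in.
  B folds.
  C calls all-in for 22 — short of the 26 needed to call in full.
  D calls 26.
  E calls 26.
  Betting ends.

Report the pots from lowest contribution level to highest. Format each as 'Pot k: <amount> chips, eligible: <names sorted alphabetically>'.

Contributions: A=26, C=22, D=26, E=26
Folded: B
Pot levels (distinct totals of non-folded players): 22, 26
Layer 1-22: 22 each from A, C, D, E = 22*4 = 88 chips; eligible A, C, D, E
Layer 23-26: 4 each from A, D, E = 4*3 = 12 chips; eligible A, D, E

Pot 1: 88 chips, eligible: A, C, D, E
Pot 2: 12 chips, eligible: A, D, E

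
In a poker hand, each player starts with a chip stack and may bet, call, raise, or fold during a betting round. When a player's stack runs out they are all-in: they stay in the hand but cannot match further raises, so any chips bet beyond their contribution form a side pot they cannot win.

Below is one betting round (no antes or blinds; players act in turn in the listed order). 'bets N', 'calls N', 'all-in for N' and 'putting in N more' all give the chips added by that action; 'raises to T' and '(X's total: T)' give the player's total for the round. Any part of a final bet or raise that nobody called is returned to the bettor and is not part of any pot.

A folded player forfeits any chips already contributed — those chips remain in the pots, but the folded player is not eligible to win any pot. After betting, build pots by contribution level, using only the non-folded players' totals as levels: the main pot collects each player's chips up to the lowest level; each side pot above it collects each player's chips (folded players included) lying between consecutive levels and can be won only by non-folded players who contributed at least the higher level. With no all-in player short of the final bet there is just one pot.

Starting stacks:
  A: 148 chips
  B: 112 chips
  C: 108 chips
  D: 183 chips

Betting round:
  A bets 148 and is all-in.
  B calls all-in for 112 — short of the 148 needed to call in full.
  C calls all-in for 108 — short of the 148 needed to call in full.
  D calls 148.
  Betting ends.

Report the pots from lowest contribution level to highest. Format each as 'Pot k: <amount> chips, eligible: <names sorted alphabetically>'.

Pot 1: 432 chips, eligible: A, B, C, D
Pot 2: 12 chips, eligible: A, B, D
Pot 3: 72 chips, eligible: A, D

Derivation:
Contributions: A=148, B=112, C=108, D=148
Pot levels (distinct totals of non-folded players): 108, 112, 148
Layer 1-108: 108 each from A, B, C, D = 108*4 = 432 chips; eligible A, B, C, D
Layer 109-112: 4 each from A, B, D = 4*3 = 12 chips; eligible A, B, D
Layer 113-148: 36 each from A, D = 36*2 = 72 chips; eligible A, D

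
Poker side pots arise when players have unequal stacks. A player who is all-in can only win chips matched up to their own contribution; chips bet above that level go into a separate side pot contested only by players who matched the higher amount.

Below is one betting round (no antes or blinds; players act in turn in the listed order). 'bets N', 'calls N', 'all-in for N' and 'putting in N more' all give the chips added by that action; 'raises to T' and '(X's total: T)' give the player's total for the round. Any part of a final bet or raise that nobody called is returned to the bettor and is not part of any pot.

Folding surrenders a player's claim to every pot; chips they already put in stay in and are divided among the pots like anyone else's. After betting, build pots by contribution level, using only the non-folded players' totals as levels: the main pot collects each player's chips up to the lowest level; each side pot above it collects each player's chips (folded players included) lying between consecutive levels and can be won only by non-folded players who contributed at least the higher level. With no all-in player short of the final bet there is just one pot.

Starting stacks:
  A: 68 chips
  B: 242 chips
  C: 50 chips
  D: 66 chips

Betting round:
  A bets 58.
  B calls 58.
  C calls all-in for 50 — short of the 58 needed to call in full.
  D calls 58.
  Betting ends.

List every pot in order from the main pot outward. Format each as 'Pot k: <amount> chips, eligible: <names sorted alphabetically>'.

Contributions: A=58, B=58, C=50, D=58
Pot levels (distinct totals of non-folded players): 50, 58
Layer 1-50: 50 each from A, B, C, D = 50*4 = 200 chips; eligible A, B, C, D
Layer 51-58: 8 each from A, B, D = 8*3 = 24 chips; eligible A, B, D

Pot 1: 200 chips, eligible: A, B, C, D
Pot 2: 24 chips, eligible: A, B, D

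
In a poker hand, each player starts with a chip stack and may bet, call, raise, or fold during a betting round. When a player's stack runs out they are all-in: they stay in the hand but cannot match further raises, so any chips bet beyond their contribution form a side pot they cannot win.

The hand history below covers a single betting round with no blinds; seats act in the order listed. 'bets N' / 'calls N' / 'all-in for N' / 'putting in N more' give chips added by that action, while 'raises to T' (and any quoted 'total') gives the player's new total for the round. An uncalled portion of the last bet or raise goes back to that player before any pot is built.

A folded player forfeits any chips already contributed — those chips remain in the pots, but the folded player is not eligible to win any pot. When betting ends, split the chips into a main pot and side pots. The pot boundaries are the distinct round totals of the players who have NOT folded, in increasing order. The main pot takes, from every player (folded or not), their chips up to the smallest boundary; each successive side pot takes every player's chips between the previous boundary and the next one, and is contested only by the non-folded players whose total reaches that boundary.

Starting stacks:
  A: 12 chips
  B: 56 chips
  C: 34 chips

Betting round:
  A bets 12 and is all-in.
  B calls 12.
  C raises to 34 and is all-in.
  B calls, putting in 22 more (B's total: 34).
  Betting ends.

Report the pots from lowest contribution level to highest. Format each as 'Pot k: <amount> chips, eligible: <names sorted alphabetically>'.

Pot 1: 36 chips, eligible: A, B, C
Pot 2: 44 chips, eligible: B, C

Derivation:
Contributions: A=12, B=34, C=34
Pot levels (distinct totals of non-folded players): 12, 34
Layer 1-12: 12 each from A, B, C = 12*3 = 36 chips; eligible A, B, C
Layer 13-34: 22 each from B, C = 22*2 = 44 chips; eligible B, C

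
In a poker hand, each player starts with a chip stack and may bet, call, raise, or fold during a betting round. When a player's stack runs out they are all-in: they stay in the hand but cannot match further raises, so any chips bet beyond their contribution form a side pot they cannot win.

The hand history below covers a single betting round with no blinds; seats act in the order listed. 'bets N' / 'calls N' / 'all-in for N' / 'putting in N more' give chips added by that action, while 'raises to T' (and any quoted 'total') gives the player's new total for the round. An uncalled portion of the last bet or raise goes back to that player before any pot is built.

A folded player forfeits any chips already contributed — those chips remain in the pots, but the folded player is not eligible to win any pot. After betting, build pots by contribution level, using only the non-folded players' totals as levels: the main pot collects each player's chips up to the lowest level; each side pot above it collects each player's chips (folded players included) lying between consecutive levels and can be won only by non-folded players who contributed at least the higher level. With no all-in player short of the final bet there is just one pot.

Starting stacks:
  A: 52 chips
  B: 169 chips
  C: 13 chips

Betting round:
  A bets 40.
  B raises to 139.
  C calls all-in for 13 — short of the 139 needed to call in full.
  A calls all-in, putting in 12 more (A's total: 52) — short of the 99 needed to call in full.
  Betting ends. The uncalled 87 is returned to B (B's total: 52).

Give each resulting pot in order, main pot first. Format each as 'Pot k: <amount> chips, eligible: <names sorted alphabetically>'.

Contributions (after 87 returned to B): A=52, B=52, C=13
Pot levels (distinct totals of non-folded players): 13, 52
Layer 1-13: 13 each from A, B, C = 13*3 = 39 chips; eligible A, B, C
Layer 14-52: 39 each from A, B = 39*2 = 78 chips; eligible A, B

Pot 1: 39 chips, eligible: A, B, C
Pot 2: 78 chips, eligible: A, B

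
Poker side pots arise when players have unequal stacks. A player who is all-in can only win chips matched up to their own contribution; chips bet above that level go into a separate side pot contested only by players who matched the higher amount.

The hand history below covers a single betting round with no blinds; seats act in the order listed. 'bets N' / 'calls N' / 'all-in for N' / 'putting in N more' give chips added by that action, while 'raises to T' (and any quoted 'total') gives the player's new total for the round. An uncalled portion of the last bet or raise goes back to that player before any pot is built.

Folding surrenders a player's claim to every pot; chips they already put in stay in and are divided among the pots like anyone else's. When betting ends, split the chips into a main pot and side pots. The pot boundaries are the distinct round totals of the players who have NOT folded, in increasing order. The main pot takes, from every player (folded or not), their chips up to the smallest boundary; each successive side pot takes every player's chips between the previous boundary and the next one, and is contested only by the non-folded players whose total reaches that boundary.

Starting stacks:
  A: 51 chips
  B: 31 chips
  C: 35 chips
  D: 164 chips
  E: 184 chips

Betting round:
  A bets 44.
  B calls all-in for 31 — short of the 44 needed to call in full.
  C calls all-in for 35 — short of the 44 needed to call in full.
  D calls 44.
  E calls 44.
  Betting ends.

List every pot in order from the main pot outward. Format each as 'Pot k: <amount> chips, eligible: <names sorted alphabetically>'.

Pot 1: 155 chips, eligible: A, B, C, D, E
Pot 2: 16 chips, eligible: A, C, D, E
Pot 3: 27 chips, eligible: A, D, E

Derivation:
Contributions: A=44, B=31, C=35, D=44, E=44
Pot levels (distinct totals of non-folded players): 31, 35, 44
Layer 1-31: 31 each from A, B, C, D, E = 31*5 = 155 chips; eligible A, B, C, D, E
Layer 32-35: 4 each from A, C, D, E = 4*4 = 16 chips; eligible A, C, D, E
Layer 36-44: 9 each from A, D, E = 9*3 = 27 chips; eligible A, D, E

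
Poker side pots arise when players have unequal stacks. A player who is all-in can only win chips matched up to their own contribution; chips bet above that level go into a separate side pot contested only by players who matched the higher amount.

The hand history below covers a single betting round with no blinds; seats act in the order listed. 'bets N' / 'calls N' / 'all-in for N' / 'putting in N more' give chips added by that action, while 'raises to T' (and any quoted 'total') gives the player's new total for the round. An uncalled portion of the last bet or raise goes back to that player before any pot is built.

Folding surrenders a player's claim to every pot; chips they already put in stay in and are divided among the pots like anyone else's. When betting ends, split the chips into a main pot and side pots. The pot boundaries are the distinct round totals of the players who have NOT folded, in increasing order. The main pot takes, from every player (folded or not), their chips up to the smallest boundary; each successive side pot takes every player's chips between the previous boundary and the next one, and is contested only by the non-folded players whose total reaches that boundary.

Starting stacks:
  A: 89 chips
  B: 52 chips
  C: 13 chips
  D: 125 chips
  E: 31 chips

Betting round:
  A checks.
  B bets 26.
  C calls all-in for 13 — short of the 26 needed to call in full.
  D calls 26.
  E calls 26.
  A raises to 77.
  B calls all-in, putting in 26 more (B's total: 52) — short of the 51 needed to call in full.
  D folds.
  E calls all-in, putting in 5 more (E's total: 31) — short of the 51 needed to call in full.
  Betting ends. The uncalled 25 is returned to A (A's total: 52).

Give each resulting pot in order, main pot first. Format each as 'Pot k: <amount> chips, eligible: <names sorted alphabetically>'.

Pot 1: 65 chips, eligible: A, B, C, E
Pot 2: 67 chips, eligible: A, B, E
Pot 3: 42 chips, eligible: A, B

Derivation:
Contributions (after 25 returned to A): A=52, B=52, C=13, D=26, E=31
Folded: D
Pot levels (distinct totals of non-folded players): 13, 31, 52
Layer 1-13: 13 each from A, B, C, D, E = 13*5 = 65 chips; eligible A, B, C, E
Layer 14-31: A 18 + B 18 + D 13 + E 18 = 67 chips; eligible A, B, E
Layer 32-52: 21 each from A, B = 21*2 = 42 chips; eligible A, B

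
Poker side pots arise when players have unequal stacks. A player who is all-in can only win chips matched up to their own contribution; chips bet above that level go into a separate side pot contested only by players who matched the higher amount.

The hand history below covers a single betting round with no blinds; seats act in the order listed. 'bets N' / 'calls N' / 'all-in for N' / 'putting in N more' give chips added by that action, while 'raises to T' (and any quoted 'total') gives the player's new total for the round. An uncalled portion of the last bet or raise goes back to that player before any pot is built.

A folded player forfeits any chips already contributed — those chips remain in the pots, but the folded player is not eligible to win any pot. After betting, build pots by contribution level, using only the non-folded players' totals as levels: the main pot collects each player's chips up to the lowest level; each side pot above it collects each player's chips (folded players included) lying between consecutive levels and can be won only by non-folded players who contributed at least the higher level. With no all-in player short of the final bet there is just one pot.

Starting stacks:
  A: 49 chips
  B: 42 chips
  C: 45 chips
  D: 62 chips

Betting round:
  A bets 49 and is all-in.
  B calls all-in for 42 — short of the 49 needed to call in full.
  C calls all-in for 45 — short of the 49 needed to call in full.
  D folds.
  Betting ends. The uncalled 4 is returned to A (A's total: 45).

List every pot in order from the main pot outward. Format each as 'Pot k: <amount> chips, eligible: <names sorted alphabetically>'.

Pot 1: 126 chips, eligible: A, B, C
Pot 2: 6 chips, eligible: A, C

Derivation:
Contributions (after 4 returned to A): A=45, B=42, C=45
Folded: D
Pot levels (distinct totals of non-folded players): 42, 45
Layer 1-42: 42 each from A, B, C = 42*3 = 126 chips; eligible A, B, C
Layer 43-45: 3 each from A, C = 3*2 = 6 chips; eligible A, C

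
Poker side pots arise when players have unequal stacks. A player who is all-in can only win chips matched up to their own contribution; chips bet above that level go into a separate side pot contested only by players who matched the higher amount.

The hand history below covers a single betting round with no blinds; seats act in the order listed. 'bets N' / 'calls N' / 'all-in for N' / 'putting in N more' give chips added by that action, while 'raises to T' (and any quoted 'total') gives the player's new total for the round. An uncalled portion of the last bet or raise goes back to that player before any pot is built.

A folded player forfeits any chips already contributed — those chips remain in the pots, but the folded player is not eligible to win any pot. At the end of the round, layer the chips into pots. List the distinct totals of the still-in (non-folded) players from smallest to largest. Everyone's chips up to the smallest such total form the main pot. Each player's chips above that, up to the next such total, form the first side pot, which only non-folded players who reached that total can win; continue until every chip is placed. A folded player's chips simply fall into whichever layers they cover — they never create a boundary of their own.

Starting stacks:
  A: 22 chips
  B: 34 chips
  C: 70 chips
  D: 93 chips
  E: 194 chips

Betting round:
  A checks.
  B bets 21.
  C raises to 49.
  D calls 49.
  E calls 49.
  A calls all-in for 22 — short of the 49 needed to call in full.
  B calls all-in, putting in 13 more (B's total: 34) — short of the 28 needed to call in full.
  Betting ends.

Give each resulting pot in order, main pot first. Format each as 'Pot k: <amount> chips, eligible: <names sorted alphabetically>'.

Contributions: A=22, B=34, C=49, D=49, E=49
Pot levels (distinct totals of non-folded players): 22, 34, 49
Layer 1-22: 22 each from A, B, C, D, E = 22*5 = 110 chips; eligible A, B, C, D, E
Layer 23-34: 12 each from B, C, D, E = 12*4 = 48 chips; eligible B, C, D, E
Layer 35-49: 15 each from C, D, E = 15*3 = 45 chips; eligible C, D, E

Pot 1: 110 chips, eligible: A, B, C, D, E
Pot 2: 48 chips, eligible: B, C, D, E
Pot 3: 45 chips, eligible: C, D, E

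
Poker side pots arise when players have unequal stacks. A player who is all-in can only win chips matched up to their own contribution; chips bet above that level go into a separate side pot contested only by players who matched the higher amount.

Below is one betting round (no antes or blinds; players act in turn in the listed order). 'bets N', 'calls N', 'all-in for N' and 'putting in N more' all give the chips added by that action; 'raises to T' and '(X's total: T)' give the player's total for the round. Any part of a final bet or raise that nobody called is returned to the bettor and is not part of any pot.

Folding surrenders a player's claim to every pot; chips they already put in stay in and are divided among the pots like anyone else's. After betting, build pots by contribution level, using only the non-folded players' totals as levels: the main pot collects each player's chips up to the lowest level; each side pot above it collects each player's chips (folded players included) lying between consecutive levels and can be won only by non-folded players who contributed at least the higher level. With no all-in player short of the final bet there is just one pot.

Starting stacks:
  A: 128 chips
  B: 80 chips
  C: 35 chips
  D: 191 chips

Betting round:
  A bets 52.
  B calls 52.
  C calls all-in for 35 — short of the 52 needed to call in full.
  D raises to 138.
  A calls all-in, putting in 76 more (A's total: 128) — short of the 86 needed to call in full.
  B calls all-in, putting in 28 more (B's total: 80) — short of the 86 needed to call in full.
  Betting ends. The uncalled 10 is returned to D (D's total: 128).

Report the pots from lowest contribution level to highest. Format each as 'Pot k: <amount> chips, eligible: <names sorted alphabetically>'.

Contributions (after 10 returned to D): A=128, B=80, C=35, D=128
Pot levels (distinct totals of non-folded players): 35, 80, 128
Layer 1-35: 35 each from A, B, C, D = 35*4 = 140 chips; eligible A, B, C, D
Layer 36-80: 45 each from A, B, D = 45*3 = 135 chips; eligible A, B, D
Layer 81-128: 48 each from A, D = 48*2 = 96 chips; eligible A, D

Pot 1: 140 chips, eligible: A, B, C, D
Pot 2: 135 chips, eligible: A, B, D
Pot 3: 96 chips, eligible: A, D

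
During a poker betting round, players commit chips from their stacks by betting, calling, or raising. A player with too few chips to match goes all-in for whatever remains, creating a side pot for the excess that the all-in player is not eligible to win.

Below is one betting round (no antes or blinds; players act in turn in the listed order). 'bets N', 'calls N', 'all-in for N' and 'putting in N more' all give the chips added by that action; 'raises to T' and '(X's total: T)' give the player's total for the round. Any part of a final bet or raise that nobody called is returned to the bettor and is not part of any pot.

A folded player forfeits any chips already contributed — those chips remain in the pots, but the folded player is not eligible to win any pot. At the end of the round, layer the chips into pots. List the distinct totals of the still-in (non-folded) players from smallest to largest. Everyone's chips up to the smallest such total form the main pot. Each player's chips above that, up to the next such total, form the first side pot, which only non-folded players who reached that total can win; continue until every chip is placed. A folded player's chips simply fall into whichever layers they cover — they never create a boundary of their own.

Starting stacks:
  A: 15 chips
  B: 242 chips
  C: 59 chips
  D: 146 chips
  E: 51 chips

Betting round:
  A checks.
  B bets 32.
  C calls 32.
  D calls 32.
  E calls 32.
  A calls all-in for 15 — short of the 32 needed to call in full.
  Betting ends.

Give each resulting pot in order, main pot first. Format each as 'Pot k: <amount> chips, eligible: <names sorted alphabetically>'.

Pot 1: 75 chips, eligible: A, B, C, D, E
Pot 2: 68 chips, eligible: B, C, D, E

Derivation:
Contributions: A=15, B=32, C=32, D=32, E=32
Pot levels (distinct totals of non-folded players): 15, 32
Layer 1-15: 15 each from A, B, C, D, E = 15*5 = 75 chips; eligible A, B, C, D, E
Layer 16-32: 17 each from B, C, D, E = 17*4 = 68 chips; eligible B, C, D, E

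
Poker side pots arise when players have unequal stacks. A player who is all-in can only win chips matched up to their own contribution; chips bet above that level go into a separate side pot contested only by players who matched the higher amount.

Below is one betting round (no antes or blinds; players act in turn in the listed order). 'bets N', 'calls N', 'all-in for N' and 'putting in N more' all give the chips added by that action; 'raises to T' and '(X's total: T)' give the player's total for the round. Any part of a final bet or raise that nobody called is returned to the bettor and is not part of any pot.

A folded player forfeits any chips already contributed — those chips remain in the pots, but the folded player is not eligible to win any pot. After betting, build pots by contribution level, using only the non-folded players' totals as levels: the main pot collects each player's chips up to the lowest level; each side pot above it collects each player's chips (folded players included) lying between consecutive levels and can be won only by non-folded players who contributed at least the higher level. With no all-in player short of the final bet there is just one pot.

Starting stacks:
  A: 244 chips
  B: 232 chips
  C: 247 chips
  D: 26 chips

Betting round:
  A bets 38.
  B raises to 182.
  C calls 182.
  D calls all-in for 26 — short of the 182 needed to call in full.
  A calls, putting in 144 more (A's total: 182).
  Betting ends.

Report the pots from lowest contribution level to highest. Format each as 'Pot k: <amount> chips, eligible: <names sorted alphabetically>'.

Pot 1: 104 chips, eligible: A, B, C, D
Pot 2: 468 chips, eligible: A, B, C

Derivation:
Contributions: A=182, B=182, C=182, D=26
Pot levels (distinct totals of non-folded players): 26, 182
Layer 1-26: 26 each from A, B, C, D = 26*4 = 104 chips; eligible A, B, C, D
Layer 27-182: 156 each from A, B, C = 156*3 = 468 chips; eligible A, B, C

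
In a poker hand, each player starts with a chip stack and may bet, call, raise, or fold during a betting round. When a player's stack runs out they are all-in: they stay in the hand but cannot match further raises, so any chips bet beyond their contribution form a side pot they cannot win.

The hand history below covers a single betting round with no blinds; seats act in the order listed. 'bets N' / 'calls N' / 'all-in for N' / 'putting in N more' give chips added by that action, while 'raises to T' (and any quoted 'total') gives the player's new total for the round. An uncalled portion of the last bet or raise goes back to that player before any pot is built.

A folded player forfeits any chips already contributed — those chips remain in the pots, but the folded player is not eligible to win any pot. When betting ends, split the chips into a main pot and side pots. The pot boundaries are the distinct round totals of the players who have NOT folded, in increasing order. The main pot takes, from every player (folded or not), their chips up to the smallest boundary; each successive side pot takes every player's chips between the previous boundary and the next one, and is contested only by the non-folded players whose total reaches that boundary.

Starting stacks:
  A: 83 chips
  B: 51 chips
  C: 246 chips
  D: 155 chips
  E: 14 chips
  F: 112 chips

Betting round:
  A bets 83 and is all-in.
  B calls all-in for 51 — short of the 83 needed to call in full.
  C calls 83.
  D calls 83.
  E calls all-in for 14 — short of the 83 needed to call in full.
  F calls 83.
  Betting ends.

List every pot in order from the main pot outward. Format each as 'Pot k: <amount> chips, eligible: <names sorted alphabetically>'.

Pot 1: 84 chips, eligible: A, B, C, D, E, F
Pot 2: 185 chips, eligible: A, B, C, D, F
Pot 3: 128 chips, eligible: A, C, D, F

Derivation:
Contributions: A=83, B=51, C=83, D=83, E=14, F=83
Pot levels (distinct totals of non-folded players): 14, 51, 83
Layer 1-14: 14 each from A, B, C, D, E, F = 14*6 = 84 chips; eligible A, B, C, D, E, F
Layer 15-51: 37 each from A, B, C, D, F = 37*5 = 185 chips; eligible A, B, C, D, F
Layer 52-83: 32 each from A, C, D, F = 32*4 = 128 chips; eligible A, C, D, F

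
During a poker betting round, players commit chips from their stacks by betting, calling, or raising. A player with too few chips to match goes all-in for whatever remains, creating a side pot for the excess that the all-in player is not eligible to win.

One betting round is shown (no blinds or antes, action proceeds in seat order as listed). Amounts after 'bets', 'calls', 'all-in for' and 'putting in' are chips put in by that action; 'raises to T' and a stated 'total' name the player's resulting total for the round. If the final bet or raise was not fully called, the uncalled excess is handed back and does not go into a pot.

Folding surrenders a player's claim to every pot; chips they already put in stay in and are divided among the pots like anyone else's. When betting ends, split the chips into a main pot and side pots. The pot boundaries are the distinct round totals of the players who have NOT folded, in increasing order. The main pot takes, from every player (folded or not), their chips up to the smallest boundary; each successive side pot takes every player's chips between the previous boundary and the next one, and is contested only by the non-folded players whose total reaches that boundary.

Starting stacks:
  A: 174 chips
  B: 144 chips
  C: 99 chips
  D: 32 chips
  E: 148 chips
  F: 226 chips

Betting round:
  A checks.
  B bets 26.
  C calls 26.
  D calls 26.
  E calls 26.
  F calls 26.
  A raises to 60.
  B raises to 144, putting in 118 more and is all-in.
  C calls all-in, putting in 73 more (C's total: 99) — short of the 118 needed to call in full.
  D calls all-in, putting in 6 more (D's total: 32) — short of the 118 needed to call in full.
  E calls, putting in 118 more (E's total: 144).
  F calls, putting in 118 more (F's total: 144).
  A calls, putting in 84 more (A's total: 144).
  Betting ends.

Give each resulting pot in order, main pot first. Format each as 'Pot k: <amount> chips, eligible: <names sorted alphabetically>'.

Contributions: A=144, B=144, C=99, D=32, E=144, F=144
Pot levels (distinct totals of non-folded players): 32, 99, 144
Layer 1-32: 32 each from A, B, C, D, E, F = 32*6 = 192 chips; eligible A, B, C, D, E, F
Layer 33-99: 67 each from A, B, C, E, F = 67*5 = 335 chips; eligible A, B, C, E, F
Layer 100-144: 45 each from A, B, E, F = 45*4 = 180 chips; eligible A, B, E, F

Pot 1: 192 chips, eligible: A, B, C, D, E, F
Pot 2: 335 chips, eligible: A, B, C, E, F
Pot 3: 180 chips, eligible: A, B, E, F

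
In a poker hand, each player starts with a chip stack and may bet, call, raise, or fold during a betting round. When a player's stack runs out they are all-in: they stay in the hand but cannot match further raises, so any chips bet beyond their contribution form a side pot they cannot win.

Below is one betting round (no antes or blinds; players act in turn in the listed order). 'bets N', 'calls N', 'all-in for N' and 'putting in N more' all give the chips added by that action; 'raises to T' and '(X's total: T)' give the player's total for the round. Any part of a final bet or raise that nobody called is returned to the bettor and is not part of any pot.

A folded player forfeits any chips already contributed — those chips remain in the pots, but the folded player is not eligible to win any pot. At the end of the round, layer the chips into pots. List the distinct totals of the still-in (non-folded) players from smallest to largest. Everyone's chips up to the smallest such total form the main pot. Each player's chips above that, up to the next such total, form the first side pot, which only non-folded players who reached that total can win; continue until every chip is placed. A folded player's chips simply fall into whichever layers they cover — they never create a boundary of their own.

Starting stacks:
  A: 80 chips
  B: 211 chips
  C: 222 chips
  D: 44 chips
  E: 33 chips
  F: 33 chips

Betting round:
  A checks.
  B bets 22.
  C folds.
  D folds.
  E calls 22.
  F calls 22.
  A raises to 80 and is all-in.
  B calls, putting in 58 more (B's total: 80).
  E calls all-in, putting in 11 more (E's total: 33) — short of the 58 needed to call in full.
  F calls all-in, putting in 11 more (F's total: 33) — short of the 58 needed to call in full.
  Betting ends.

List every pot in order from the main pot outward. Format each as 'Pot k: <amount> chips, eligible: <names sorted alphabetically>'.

Pot 1: 132 chips, eligible: A, B, E, F
Pot 2: 94 chips, eligible: A, B

Derivation:
Contributions: A=80, B=80, E=33, F=33
Folded: C, D
Pot levels (distinct totals of non-folded players): 33, 80
Layer 1-33: 33 each from A, B, E, F = 33*4 = 132 chips; eligible A, B, E, F
Layer 34-80: 47 each from A, B = 47*2 = 94 chips; eligible A, B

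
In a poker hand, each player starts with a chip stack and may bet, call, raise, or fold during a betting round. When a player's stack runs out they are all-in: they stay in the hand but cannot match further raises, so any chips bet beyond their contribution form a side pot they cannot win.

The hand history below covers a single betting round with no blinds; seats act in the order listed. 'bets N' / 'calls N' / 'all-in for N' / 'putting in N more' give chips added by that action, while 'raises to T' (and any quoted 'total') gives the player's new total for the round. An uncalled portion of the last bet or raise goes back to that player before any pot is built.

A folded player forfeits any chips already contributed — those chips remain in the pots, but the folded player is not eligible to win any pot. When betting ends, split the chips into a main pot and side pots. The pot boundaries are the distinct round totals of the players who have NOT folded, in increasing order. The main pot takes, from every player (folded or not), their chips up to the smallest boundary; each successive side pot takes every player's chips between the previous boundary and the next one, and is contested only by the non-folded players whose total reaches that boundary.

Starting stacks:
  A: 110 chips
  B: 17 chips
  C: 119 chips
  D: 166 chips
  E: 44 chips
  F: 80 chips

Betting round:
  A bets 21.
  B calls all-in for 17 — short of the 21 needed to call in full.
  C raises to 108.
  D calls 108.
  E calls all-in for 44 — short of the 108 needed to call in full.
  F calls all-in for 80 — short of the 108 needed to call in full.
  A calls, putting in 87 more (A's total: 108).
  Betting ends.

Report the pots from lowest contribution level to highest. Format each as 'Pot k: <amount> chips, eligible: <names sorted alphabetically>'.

Pot 1: 102 chips, eligible: A, B, C, D, E, F
Pot 2: 135 chips, eligible: A, C, D, E, F
Pot 3: 144 chips, eligible: A, C, D, F
Pot 4: 84 chips, eligible: A, C, D

Derivation:
Contributions: A=108, B=17, C=108, D=108, E=44, F=80
Pot levels (distinct totals of non-folded players): 17, 44, 80, 108
Layer 1-17: 17 each from A, B, C, D, E, F = 17*6 = 102 chips; eligible A, B, C, D, E, F
Layer 18-44: 27 each from A, C, D, E, F = 27*5 = 135 chips; eligible A, C, D, E, F
Layer 45-80: 36 each from A, C, D, F = 36*4 = 144 chips; eligible A, C, D, F
Layer 81-108: 28 each from A, C, D = 28*3 = 84 chips; eligible A, C, D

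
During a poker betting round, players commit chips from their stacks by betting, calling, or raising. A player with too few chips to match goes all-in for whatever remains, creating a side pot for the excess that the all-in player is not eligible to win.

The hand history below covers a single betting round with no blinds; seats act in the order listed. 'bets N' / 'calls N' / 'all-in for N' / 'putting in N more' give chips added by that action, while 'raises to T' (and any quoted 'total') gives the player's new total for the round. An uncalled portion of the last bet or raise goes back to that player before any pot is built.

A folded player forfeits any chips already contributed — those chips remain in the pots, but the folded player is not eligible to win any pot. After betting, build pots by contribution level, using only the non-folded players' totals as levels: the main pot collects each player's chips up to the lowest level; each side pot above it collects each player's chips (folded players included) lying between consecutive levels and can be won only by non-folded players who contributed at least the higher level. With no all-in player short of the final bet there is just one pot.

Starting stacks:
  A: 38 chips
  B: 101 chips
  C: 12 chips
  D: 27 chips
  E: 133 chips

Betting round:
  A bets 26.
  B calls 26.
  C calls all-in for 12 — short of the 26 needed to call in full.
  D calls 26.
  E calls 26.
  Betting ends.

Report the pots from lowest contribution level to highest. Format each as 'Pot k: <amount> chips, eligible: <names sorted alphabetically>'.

Pot 1: 60 chips, eligible: A, B, C, D, E
Pot 2: 56 chips, eligible: A, B, D, E

Derivation:
Contributions: A=26, B=26, C=12, D=26, E=26
Pot levels (distinct totals of non-folded players): 12, 26
Layer 1-12: 12 each from A, B, C, D, E = 12*5 = 60 chips; eligible A, B, C, D, E
Layer 13-26: 14 each from A, B, D, E = 14*4 = 56 chips; eligible A, B, D, E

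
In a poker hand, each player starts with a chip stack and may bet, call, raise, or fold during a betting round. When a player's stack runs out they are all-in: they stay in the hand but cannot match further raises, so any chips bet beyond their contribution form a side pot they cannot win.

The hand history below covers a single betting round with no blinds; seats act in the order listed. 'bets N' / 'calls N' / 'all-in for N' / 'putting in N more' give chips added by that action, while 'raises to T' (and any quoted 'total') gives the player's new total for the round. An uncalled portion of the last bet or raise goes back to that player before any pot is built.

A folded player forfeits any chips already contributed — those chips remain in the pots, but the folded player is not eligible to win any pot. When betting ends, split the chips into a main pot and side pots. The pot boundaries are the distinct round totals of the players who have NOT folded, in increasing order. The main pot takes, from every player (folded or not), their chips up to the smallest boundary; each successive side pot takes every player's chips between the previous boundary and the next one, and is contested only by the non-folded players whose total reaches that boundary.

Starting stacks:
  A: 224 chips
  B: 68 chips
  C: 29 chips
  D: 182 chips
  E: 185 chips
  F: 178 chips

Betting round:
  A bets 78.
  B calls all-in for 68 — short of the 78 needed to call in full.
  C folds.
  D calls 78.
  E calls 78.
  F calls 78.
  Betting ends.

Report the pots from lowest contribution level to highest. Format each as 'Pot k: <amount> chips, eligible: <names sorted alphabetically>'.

Contributions: A=78, B=68, D=78, E=78, F=78
Folded: C
Pot levels (distinct totals of non-folded players): 68, 78
Layer 1-68: 68 each from A, B, D, E, F = 68*5 = 340 chips; eligible A, B, D, E, F
Layer 69-78: 10 each from A, D, E, F = 10*4 = 40 chips; eligible A, D, E, F

Pot 1: 340 chips, eligible: A, B, D, E, F
Pot 2: 40 chips, eligible: A, D, E, F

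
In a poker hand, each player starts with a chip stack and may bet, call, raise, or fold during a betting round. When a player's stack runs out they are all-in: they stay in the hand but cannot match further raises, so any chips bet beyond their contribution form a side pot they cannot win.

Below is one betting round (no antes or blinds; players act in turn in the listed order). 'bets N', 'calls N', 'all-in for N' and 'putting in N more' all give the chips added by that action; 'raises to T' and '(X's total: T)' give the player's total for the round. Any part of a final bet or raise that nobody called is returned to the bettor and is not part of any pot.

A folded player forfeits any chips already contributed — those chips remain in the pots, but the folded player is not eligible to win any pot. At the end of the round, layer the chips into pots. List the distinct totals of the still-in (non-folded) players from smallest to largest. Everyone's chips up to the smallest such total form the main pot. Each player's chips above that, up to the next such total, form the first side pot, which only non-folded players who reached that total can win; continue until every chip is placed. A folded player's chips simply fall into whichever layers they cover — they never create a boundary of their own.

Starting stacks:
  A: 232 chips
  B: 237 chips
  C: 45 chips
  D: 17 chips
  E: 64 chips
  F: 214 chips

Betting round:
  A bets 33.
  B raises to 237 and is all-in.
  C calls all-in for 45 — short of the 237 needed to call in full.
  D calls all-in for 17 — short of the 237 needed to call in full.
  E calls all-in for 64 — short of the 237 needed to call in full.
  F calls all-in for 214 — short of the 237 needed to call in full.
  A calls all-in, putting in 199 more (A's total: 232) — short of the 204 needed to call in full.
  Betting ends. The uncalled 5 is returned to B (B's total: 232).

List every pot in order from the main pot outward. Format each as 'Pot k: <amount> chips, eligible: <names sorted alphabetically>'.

Contributions (after 5 returned to B): A=232, B=232, C=45, D=17, E=64, F=214
Pot levels (distinct totals of non-folded players): 17, 45, 64, 214, 232
Layer 1-17: 17 each from A, B, C, D, E, F = 17*6 = 102 chips; eligible A, B, C, D, E, F
Layer 18-45: 28 each from A, B, C, E, F = 28*5 = 140 chips; eligible A, B, C, E, F
Layer 46-64: 19 each from A, B, E, F = 19*4 = 76 chips; eligible A, B, E, F
Layer 65-214: 150 each from A, B, F = 150*3 = 450 chips; eligible A, B, F
Layer 215-232: 18 each from A, B = 18*2 = 36 chips; eligible A, B

Pot 1: 102 chips, eligible: A, B, C, D, E, F
Pot 2: 140 chips, eligible: A, B, C, E, F
Pot 3: 76 chips, eligible: A, B, E, F
Pot 4: 450 chips, eligible: A, B, F
Pot 5: 36 chips, eligible: A, B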